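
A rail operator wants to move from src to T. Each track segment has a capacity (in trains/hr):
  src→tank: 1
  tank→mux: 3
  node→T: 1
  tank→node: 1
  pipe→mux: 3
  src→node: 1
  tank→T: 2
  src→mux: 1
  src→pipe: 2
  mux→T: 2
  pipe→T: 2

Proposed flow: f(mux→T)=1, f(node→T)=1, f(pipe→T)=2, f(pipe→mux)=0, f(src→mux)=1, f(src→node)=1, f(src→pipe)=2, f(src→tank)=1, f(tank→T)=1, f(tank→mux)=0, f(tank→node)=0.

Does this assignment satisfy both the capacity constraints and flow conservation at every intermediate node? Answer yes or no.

Every edge has 0 ≤ f(e) ≤ cap(e).
At each intermediate node, inflow equals outflow.

Yes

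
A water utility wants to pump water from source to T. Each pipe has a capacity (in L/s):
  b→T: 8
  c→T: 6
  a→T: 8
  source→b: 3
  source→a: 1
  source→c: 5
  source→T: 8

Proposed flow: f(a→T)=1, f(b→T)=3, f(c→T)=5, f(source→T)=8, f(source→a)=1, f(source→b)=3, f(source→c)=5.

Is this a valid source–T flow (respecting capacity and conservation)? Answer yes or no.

Yes

Every edge has 0 ≤ f(e) ≤ cap(e).
At each intermediate node, inflow equals outflow.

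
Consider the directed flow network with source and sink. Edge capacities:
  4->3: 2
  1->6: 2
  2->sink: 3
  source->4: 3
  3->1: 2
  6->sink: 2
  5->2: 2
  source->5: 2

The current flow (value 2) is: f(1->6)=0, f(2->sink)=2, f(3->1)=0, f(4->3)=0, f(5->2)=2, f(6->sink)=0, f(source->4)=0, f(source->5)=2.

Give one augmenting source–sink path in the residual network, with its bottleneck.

Residual along source->4->3->1->6->sink: source->4: 3, 4->3: 2, 3->1: 2, 1->6: 2, 6->sink: 2.
Bottleneck = min = 2.

source->4->3->1->6->sink, bottleneck 2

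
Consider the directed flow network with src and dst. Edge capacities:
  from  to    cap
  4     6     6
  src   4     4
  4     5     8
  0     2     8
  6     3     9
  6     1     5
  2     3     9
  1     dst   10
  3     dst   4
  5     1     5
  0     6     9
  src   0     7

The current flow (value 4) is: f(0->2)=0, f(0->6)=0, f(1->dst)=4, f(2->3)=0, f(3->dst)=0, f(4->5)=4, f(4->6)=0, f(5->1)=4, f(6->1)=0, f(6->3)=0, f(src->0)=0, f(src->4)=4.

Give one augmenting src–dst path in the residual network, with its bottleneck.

Residual along src->0->6->1->dst: src->0: 7, 0->6: 9, 6->1: 5, 1->dst: 6.
Bottleneck = min = 5.

src->0->6->1->dst, bottleneck 5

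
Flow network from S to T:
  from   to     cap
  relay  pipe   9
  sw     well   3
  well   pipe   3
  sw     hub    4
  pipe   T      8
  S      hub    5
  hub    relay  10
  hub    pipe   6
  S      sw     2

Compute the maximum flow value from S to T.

Augment S->hub->pipe->T: bottleneck 5. Total 5.
Augment S->sw->hub->pipe->T: bottleneck 1. Total 6.
Augment S->sw->well->pipe->T: bottleneck 1. Total 7.
No augmenting path remains in the residual graph.

7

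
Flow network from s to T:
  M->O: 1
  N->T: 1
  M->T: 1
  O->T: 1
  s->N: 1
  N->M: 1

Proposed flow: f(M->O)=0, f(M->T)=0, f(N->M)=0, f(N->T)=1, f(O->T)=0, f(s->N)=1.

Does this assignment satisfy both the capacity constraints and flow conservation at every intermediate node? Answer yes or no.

Yes

Every edge has 0 ≤ f(e) ≤ cap(e).
At each intermediate node, inflow equals outflow.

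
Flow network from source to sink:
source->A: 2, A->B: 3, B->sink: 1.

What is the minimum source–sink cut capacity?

1

Max flow = 1 (via 1 augmenting path).
In the residual at optimum, the set reachable from source is {A, B, source}.
Cut edges: B->sink (cap 1). Sum = 1.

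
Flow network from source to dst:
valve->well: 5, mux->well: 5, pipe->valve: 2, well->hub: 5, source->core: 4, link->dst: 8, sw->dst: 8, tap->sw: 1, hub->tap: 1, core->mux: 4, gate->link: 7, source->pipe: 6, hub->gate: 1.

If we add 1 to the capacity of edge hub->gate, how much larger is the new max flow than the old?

1

Original max flow = 2.
After raising cap(hub->gate), augmenting paths through that edge carry 1 more unit.
New max flow = 3. Increase = 1.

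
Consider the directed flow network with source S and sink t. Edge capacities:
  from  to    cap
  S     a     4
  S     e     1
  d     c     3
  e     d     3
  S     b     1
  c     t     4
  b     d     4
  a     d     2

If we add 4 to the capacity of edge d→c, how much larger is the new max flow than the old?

Original max flow = 3.
After raising cap(d→c), augmenting paths through that edge carry 1 more unit.
New max flow = 4. Increase = 1.

1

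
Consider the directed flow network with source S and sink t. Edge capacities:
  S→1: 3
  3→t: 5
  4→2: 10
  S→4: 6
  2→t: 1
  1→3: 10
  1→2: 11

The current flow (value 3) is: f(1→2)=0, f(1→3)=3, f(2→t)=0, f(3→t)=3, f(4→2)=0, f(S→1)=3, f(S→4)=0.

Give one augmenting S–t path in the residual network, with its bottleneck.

Residual along S→4→2→t: S→4: 6, 4→2: 10, 2→t: 1.
Bottleneck = min = 1.

S→4→2→t, bottleneck 1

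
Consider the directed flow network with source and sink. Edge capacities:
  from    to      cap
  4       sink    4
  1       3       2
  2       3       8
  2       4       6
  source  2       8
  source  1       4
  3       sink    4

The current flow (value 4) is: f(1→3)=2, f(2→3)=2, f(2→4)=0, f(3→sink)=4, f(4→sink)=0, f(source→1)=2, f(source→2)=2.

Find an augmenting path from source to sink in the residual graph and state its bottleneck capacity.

Residual along source→2→4→sink: source→2: 6, 2→4: 6, 4→sink: 4.
Bottleneck = min = 4.

source→2→4→sink, bottleneck 4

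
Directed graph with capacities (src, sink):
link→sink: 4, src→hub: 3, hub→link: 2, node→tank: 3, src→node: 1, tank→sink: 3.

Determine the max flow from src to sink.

Augment src→node→tank→sink: bottleneck 1. Total 1.
Augment src→hub→link→sink: bottleneck 2. Total 3.
No augmenting path remains in the residual graph.

3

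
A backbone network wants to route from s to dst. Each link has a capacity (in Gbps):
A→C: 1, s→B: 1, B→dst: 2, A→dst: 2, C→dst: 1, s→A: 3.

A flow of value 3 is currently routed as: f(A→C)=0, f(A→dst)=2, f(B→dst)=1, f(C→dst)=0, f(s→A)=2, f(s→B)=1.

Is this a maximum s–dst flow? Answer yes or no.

No

Residual path s→A→C→dst has bottleneck 1 > 0.
Pushing 1 along it raises the flow to 4, so the given flow is not maximum.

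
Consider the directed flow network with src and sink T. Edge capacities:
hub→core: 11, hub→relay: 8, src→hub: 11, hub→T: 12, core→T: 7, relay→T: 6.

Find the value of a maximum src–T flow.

Augment src→hub→T: bottleneck 11. Total 11.
No augmenting path remains in the residual graph.

11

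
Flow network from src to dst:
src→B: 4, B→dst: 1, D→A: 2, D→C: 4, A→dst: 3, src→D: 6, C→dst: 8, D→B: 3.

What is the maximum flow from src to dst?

Augment src→B→dst: bottleneck 1. Total 1.
Augment src→D→A→dst: bottleneck 2. Total 3.
Augment src→D→C→dst: bottleneck 4. Total 7.
No augmenting path remains in the residual graph.

7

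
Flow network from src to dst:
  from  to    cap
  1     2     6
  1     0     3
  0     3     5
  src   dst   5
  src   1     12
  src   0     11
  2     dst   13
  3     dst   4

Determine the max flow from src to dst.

Augment src→dst: bottleneck 5. Total 5.
Augment src→1→2→dst: bottleneck 6. Total 11.
Augment src→0→3→dst: bottleneck 4. Total 15.
No augmenting path remains in the residual graph.

15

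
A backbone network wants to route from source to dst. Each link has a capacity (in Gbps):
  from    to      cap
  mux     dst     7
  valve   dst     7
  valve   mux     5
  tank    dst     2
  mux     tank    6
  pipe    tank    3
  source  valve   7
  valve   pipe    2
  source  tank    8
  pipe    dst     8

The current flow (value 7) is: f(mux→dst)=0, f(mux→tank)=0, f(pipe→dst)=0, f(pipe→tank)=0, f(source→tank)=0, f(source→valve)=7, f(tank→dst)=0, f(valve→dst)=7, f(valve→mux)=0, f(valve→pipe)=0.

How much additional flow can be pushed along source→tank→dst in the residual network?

Residual capacities along the path: source→tank: 8, tank→dst: 2.
Minimum is 2.

2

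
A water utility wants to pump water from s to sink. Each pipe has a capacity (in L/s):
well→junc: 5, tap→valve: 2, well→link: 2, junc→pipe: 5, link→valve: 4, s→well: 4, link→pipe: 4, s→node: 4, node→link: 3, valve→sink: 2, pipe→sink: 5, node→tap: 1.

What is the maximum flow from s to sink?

Augment s→well→junc→pipe→sink: bottleneck 4. Total 4.
Augment s→node→link→pipe→sink: bottleneck 1. Total 5.
Augment s→node→link→valve→sink: bottleneck 2. Total 7.
No augmenting path remains in the residual graph.

7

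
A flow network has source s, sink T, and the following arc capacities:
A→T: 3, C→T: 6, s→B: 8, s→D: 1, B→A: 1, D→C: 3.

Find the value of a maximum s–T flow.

2

Augment s→B→A→T: bottleneck 1. Total 1.
Augment s→D→C→T: bottleneck 1. Total 2.
No augmenting path remains in the residual graph.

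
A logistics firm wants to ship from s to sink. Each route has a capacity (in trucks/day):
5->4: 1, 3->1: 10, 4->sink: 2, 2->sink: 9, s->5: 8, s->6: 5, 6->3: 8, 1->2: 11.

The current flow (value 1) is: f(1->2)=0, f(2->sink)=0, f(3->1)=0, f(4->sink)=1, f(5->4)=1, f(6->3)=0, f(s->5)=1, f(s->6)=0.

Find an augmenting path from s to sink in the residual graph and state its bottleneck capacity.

s->6->3->1->2->sink, bottleneck 5

Residual along s->6->3->1->2->sink: s->6: 5, 6->3: 8, 3->1: 10, 1->2: 11, 2->sink: 9.
Bottleneck = min = 5.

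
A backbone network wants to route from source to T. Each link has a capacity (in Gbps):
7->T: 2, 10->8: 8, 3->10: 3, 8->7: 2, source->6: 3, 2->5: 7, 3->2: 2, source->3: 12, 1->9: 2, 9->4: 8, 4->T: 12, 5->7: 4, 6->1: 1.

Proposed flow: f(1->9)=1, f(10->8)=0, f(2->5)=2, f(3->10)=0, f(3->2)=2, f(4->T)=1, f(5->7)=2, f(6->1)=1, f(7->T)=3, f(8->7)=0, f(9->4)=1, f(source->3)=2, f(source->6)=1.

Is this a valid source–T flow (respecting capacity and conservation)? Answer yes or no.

Capacity violated on 7->T: flow 3 > capacity 2.

No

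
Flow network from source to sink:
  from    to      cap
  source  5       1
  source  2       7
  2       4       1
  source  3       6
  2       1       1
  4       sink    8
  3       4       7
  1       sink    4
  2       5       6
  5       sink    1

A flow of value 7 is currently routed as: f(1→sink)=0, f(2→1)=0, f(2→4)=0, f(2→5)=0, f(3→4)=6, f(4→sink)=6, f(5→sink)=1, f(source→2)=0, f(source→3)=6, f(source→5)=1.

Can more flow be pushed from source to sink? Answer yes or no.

Yes

Residual path source→2→1→sink has bottleneck 1 > 0.
Pushing 1 along it raises the flow to 8, so the given flow is not maximum.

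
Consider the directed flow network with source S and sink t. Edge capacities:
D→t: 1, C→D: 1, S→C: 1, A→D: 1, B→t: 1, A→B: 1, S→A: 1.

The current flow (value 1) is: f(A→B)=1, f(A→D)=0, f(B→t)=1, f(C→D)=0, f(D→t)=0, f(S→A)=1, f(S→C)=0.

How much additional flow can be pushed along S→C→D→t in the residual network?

Residual capacities along the path: S→C: 1, C→D: 1, D→t: 1.
Minimum is 1.

1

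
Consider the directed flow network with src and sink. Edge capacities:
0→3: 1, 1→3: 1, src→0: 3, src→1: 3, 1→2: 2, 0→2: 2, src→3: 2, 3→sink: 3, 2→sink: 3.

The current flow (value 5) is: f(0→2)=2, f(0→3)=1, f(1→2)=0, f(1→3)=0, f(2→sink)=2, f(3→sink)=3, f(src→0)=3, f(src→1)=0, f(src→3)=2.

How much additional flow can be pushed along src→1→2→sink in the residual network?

1

Residual capacities along the path: src→1: 3, 1→2: 2, 2→sink: 1.
Minimum is 1.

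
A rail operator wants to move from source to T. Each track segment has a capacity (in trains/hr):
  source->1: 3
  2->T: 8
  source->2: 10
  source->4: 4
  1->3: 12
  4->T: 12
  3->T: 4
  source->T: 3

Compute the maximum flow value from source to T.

18

Augment source->T: bottleneck 3. Total 3.
Augment source->4->T: bottleneck 4. Total 7.
Augment source->2->T: bottleneck 8. Total 15.
Augment source->1->3->T: bottleneck 3. Total 18.
No augmenting path remains in the residual graph.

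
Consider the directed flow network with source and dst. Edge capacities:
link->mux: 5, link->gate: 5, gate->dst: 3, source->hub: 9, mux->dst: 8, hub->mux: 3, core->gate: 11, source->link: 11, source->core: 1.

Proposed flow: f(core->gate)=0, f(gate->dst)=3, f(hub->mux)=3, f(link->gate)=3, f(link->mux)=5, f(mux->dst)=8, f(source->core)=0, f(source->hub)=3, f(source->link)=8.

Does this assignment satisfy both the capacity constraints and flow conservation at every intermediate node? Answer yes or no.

Every edge has 0 ≤ f(e) ≤ cap(e).
At each intermediate node, inflow equals outflow.

Yes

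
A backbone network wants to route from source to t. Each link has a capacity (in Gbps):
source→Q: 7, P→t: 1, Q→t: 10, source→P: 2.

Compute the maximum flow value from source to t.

8

Augment source→Q→t: bottleneck 7. Total 7.
Augment source→P→t: bottleneck 1. Total 8.
No augmenting path remains in the residual graph.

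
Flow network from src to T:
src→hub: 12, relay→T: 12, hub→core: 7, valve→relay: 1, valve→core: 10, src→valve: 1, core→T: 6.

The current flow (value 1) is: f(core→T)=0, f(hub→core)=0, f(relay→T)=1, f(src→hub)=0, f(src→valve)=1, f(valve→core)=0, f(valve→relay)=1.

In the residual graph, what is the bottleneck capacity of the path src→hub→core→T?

Residual capacities along the path: src→hub: 12, hub→core: 7, core→T: 6.
Minimum is 6.

6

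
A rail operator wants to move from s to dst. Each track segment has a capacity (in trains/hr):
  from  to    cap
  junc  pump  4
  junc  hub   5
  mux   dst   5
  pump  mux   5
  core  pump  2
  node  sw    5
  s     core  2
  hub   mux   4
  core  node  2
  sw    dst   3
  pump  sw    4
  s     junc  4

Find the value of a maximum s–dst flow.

6

Augment s→junc→hub→mux→dst: bottleneck 4. Total 4.
Augment s→core→pump→mux→dst: bottleneck 1. Total 5.
Augment s→core→pump→sw→dst: bottleneck 1. Total 6.
No augmenting path remains in the residual graph.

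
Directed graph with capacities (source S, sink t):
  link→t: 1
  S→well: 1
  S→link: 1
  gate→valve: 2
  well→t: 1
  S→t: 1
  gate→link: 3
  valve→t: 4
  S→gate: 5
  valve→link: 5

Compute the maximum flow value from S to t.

5

Augment S→t: bottleneck 1. Total 1.
Augment S→link→t: bottleneck 1. Total 2.
Augment S→well→t: bottleneck 1. Total 3.
Augment S→gate→valve→t: bottleneck 2. Total 5.
No augmenting path remains in the residual graph.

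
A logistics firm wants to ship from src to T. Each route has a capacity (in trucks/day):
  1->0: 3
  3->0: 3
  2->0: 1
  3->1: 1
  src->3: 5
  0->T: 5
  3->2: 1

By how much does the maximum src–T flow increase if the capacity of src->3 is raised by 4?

Original max flow = 5.
Even with extra capacity on src->3, another cut of capacity 5 remains binding.
New max flow = 5. Increase = 0.

0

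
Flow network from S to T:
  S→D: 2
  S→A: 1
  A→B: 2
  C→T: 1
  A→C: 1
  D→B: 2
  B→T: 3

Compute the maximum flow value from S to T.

3

Augment S→D→B→T: bottleneck 2. Total 2.
Augment S→A→B→T: bottleneck 1. Total 3.
No augmenting path remains in the residual graph.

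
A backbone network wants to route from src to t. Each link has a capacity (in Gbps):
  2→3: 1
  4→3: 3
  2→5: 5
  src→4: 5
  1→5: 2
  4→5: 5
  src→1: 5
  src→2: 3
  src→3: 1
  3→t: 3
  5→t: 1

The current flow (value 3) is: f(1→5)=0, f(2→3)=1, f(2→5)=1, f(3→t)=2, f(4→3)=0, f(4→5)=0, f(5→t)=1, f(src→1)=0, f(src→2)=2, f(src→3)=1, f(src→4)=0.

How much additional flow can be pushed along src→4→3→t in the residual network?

1

Residual capacities along the path: src→4: 5, 4→3: 3, 3→t: 1.
Minimum is 1.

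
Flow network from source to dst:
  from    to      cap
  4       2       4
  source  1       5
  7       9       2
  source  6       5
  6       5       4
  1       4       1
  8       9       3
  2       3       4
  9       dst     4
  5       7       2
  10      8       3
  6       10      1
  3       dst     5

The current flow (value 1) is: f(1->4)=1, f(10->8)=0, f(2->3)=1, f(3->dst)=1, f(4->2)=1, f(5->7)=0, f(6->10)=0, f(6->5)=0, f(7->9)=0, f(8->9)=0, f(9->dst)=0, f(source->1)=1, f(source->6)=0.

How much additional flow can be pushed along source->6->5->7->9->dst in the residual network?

2

Residual capacities along the path: source->6: 5, 6->5: 4, 5->7: 2, 7->9: 2, 9->dst: 4.
Minimum is 2.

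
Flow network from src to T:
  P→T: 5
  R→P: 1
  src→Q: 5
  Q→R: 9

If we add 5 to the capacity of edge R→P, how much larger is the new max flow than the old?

4

Original max flow = 1.
After raising cap(R→P), augmenting paths through that edge carry 4 more units.
New max flow = 5. Increase = 4.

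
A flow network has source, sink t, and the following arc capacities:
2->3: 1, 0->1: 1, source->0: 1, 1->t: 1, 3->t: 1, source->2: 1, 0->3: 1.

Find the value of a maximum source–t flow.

2

Augment source->0->1->t: bottleneck 1. Total 1.
Augment source->2->3->t: bottleneck 1. Total 2.
No augmenting path remains in the residual graph.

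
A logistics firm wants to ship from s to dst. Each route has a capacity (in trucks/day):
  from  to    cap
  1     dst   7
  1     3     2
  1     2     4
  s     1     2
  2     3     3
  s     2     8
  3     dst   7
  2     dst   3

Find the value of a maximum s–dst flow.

Augment s→1→dst: bottleneck 2. Total 2.
Augment s→2→dst: bottleneck 3. Total 5.
Augment s→2→3→dst: bottleneck 3. Total 8.
No augmenting path remains in the residual graph.

8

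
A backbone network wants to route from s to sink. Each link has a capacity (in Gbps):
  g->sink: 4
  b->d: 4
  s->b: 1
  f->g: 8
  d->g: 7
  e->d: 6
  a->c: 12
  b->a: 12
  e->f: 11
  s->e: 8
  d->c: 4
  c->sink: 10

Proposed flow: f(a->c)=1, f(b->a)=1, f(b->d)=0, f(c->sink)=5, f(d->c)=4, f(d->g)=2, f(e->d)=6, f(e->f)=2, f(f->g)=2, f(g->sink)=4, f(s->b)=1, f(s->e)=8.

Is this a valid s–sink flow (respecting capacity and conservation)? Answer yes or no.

Every edge has 0 ≤ f(e) ≤ cap(e).
At each intermediate node, inflow equals outflow.

Yes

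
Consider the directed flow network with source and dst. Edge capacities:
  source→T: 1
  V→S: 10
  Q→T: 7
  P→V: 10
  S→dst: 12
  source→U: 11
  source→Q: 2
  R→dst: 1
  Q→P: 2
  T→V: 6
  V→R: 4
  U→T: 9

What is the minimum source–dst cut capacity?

8

Max flow = 8 (via 3 augmenting paths).
In the residual at optimum, the set reachable from source is {T, U, source}.
Cut edges: source→Q (cap 2), T→V (cap 6). Sum = 8.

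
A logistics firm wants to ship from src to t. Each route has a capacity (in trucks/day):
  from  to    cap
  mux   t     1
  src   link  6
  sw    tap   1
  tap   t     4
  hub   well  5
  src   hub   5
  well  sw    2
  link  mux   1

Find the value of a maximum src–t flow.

Augment src→link→mux→t: bottleneck 1. Total 1.
Augment src→hub→well→sw→tap→t: bottleneck 1. Total 2.
No augmenting path remains in the residual graph.

2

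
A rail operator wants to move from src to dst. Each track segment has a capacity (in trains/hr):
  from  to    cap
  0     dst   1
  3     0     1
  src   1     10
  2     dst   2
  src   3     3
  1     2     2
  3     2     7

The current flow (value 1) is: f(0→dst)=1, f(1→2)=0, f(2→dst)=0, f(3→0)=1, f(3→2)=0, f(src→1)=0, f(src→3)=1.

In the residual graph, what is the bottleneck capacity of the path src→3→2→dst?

2

Residual capacities along the path: src→3: 2, 3→2: 7, 2→dst: 2.
Minimum is 2.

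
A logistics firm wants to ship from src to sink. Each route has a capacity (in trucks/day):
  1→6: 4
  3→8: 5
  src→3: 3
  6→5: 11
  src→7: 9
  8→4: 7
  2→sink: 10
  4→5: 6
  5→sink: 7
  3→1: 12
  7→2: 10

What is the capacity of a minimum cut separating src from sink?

12

Max flow = 12 (via 2 augmenting paths).
In the residual at optimum, the set reachable from src is {src}.
Cut edges: src→7 (cap 9), src→3 (cap 3). Sum = 12.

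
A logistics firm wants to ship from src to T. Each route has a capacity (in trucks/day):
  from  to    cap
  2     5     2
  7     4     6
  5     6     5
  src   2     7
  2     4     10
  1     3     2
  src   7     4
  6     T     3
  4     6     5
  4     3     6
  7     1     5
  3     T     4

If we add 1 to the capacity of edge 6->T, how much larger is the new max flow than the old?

Original max flow = 7.
After raising cap(6->T), augmenting paths through that edge carry 1 more unit.
New max flow = 8. Increase = 1.

1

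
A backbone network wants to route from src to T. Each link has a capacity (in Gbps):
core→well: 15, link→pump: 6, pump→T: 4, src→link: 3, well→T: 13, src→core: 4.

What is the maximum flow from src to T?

Augment src→core→well→T: bottleneck 4. Total 4.
Augment src→link→pump→T: bottleneck 3. Total 7.
No augmenting path remains in the residual graph.

7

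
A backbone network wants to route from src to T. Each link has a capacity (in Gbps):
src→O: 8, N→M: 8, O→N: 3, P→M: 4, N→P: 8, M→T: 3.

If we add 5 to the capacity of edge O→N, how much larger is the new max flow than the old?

0

Original max flow = 3.
Even with extra capacity on O→N, another cut of capacity 3 remains binding.
New max flow = 3. Increase = 0.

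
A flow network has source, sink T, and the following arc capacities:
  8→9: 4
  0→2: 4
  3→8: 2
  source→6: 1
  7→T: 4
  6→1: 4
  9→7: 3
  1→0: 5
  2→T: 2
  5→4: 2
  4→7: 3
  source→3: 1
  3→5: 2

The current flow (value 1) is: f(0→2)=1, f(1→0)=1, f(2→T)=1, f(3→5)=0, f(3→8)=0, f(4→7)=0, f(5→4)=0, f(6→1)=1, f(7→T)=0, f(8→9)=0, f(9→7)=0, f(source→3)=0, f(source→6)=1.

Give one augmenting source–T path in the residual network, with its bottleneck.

Residual along source→3→5→4→7→T: source→3: 1, 3→5: 2, 5→4: 2, 4→7: 3, 7→T: 4.
Bottleneck = min = 1.

source→3→5→4→7→T, bottleneck 1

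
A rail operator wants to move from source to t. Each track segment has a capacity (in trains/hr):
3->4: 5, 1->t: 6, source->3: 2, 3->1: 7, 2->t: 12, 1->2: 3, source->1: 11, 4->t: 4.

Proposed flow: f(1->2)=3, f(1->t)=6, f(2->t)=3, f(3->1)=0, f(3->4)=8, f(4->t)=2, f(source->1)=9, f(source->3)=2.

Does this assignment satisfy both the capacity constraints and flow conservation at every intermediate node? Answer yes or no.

No

Capacity violated on 3->4: flow 8 > capacity 5.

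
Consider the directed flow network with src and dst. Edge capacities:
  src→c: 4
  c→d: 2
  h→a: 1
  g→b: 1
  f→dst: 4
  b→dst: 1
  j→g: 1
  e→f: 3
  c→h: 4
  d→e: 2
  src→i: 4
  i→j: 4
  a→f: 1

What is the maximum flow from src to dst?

Augment src→i→j→g→b→dst: bottleneck 1. Total 1.
Augment src→c→h→a→f→dst: bottleneck 1. Total 2.
Augment src→c→d→e→f→dst: bottleneck 2. Total 4.
No augmenting path remains in the residual graph.

4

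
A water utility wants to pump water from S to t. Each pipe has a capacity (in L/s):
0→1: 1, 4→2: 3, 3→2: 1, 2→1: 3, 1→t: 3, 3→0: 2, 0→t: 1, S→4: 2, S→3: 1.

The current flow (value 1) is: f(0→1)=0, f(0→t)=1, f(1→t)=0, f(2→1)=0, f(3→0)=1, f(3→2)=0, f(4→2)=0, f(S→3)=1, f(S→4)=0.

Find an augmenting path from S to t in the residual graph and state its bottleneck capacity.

S→4→2→1→t, bottleneck 2

Residual along S→4→2→1→t: S→4: 2, 4→2: 3, 2→1: 3, 1→t: 3.
Bottleneck = min = 2.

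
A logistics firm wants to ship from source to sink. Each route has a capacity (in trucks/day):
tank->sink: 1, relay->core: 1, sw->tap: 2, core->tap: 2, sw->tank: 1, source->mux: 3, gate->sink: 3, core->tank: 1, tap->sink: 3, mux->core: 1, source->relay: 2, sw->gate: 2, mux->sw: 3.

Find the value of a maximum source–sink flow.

4

Augment source->mux->core->tap->sink: bottleneck 1. Total 1.
Augment source->mux->sw->tap->sink: bottleneck 2. Total 3.
Augment source->relay->core->tank->sink: bottleneck 1. Total 4.
No augmenting path remains in the residual graph.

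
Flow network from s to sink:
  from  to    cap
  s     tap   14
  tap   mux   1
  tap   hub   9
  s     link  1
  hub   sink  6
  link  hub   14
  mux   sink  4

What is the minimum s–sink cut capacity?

7

Max flow = 7 (via 3 augmenting paths).
In the residual at optimum, the set reachable from s is {hub, link, s, tap}.
Cut edges: tap→mux (cap 1), hub→sink (cap 6). Sum = 7.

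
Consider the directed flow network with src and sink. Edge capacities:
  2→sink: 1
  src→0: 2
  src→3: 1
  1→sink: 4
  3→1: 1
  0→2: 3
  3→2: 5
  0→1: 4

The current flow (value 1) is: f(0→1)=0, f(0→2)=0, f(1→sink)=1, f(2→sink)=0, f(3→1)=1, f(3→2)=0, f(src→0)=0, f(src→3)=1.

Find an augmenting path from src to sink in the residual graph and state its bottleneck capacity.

Residual along src→0→1→sink: src→0: 2, 0→1: 4, 1→sink: 3.
Bottleneck = min = 2.

src→0→1→sink, bottleneck 2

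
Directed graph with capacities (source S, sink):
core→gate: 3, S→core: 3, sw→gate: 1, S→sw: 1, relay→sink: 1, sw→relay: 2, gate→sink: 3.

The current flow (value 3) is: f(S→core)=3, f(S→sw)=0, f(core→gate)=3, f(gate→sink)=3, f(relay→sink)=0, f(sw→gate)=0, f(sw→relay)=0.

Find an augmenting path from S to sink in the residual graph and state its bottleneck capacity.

Residual along S→sw→relay→sink: S→sw: 1, sw→relay: 2, relay→sink: 1.
Bottleneck = min = 1.

S→sw→relay→sink, bottleneck 1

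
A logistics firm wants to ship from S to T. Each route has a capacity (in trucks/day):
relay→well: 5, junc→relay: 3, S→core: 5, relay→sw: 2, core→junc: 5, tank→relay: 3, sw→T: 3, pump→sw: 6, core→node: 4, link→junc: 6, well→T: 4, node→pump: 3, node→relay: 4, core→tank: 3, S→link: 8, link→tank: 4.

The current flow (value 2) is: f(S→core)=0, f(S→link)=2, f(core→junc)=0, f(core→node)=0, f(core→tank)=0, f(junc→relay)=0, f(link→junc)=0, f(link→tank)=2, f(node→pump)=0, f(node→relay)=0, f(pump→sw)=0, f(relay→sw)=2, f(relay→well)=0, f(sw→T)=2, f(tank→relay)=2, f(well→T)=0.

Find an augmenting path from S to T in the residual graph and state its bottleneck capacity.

S→link→tank→relay→well→T, bottleneck 1

Residual along S→link→tank→relay→well→T: S→link: 6, link→tank: 2, tank→relay: 1, relay→well: 5, well→T: 4.
Bottleneck = min = 1.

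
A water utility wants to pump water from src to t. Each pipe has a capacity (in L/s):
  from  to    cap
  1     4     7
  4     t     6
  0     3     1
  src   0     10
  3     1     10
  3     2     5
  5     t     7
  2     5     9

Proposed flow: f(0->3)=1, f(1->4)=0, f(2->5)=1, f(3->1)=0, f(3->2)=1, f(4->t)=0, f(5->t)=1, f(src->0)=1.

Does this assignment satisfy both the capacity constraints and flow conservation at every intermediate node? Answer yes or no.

Every edge has 0 ≤ f(e) ≤ cap(e).
At each intermediate node, inflow equals outflow.

Yes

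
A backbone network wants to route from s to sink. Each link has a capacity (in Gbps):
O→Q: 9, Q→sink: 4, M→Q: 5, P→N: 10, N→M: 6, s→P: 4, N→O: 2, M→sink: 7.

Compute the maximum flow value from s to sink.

Augment s→P→N→M→sink: bottleneck 4. Total 4.
No augmenting path remains in the residual graph.

4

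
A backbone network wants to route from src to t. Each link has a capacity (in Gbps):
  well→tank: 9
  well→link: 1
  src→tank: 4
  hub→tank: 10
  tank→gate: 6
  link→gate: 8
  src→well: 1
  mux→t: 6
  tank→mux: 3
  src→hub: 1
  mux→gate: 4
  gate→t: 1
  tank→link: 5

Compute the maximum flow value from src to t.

4

Augment src→tank→mux→t: bottleneck 3. Total 3.
Augment src→tank→gate→t: bottleneck 1. Total 4.
No augmenting path remains in the residual graph.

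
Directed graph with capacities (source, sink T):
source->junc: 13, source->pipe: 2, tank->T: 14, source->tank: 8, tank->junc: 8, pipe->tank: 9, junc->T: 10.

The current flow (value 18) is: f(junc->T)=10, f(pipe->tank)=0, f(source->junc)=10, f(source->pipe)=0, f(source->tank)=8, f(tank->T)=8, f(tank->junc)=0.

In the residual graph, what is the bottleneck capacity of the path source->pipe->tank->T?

Residual capacities along the path: source->pipe: 2, pipe->tank: 9, tank->T: 6.
Minimum is 2.

2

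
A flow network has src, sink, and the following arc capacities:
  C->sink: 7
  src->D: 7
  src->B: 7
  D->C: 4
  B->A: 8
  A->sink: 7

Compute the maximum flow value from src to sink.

11

Augment src->B->A->sink: bottleneck 7. Total 7.
Augment src->D->C->sink: bottleneck 4. Total 11.
No augmenting path remains in the residual graph.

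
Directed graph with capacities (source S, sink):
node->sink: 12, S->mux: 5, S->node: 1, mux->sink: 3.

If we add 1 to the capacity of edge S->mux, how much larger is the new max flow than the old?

Original max flow = 4.
Edge S->mux does not cross the min cut (source side {S, mux}), so extra capacity there cannot help.
New max flow = 4. Increase = 0.

0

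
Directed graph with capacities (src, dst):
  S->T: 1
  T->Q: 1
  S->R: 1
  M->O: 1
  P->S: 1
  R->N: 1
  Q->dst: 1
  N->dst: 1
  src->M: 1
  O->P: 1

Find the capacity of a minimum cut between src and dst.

Max flow = 1 (via 1 augmenting path).
In the residual at optimum, the set reachable from src is {src}.
Cut edges: src->M (cap 1). Sum = 1.

1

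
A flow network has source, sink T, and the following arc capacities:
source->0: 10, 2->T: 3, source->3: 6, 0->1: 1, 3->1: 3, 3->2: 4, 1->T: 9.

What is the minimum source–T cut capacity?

7

Max flow = 7 (via 3 augmenting paths).
In the residual at optimum, the set reachable from source is {0, source}.
Cut edges: source->3 (cap 6), 0->1 (cap 1). Sum = 7.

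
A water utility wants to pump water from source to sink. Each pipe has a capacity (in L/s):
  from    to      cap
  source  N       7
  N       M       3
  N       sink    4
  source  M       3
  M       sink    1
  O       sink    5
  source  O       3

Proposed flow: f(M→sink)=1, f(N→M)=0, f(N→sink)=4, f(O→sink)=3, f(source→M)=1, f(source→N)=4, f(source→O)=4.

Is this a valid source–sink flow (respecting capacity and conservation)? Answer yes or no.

No

Capacity violated on source→O: flow 4 > capacity 3.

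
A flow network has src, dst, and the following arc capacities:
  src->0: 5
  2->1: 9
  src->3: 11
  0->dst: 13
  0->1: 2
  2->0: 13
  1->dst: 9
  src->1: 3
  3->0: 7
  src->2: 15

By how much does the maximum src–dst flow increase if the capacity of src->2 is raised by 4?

0

Original max flow = 22.
Edge src->2 does not cross the min cut (source side {0, 1, 2, 3, src}), so extra capacity there cannot help.
New max flow = 22. Increase = 0.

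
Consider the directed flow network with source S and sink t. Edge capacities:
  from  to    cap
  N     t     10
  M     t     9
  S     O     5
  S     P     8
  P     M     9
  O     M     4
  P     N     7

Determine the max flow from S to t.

12

Augment S→P→N→t: bottleneck 7. Total 7.
Augment S→P→M→t: bottleneck 1. Total 8.
Augment S→O→M→t: bottleneck 4. Total 12.
No augmenting path remains in the residual graph.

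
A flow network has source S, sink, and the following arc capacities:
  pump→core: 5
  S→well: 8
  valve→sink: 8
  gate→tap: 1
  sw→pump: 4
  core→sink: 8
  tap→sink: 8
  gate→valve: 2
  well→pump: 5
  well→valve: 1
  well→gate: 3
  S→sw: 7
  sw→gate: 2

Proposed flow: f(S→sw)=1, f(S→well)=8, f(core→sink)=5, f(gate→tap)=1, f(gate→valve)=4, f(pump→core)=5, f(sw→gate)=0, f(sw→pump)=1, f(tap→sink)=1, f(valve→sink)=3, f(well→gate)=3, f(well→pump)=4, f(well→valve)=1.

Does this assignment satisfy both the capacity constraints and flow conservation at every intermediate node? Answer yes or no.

No

Capacity violated on gate→valve: flow 4 > capacity 2.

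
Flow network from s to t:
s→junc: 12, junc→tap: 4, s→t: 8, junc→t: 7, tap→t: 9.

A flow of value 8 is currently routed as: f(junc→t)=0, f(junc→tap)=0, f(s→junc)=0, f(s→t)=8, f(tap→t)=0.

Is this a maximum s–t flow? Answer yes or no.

No

Residual path s→junc→t has bottleneck 7 > 0.
Pushing 7 along it raises the flow to 15, so the given flow is not maximum.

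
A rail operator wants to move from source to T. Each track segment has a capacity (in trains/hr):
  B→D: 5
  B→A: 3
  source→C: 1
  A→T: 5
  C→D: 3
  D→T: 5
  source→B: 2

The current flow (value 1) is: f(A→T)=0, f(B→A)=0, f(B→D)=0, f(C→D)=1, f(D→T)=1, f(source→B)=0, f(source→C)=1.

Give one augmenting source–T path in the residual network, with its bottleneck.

Residual along source→B→D→T: source→B: 2, B→D: 5, D→T: 4.
Bottleneck = min = 2.

source→B→D→T, bottleneck 2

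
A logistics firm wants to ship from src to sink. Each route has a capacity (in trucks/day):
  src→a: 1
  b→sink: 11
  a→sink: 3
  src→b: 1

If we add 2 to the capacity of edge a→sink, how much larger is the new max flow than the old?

Original max flow = 2.
Edge a→sink does not cross the min cut (source side {src}), so extra capacity there cannot help.
New max flow = 2. Increase = 0.

0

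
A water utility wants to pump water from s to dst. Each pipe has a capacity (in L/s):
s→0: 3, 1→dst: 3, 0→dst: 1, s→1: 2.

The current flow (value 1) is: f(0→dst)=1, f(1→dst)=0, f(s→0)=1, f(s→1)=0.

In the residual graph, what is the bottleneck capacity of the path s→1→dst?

2

Residual capacities along the path: s→1: 2, 1→dst: 3.
Minimum is 2.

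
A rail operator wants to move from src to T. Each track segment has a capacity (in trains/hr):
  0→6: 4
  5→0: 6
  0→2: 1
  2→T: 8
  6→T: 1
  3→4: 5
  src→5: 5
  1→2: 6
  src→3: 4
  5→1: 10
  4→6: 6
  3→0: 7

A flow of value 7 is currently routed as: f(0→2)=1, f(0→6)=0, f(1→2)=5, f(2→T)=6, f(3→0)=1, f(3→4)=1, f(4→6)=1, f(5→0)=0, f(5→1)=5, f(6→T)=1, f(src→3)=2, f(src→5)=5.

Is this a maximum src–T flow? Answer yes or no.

Yes

Residual reachable from src: {0, 3, 4, 6, src}; T is not reachable.
Saturated cut: src→5, 0→2, 6→T with total capacity 7 = current flow value. Flow is maximum.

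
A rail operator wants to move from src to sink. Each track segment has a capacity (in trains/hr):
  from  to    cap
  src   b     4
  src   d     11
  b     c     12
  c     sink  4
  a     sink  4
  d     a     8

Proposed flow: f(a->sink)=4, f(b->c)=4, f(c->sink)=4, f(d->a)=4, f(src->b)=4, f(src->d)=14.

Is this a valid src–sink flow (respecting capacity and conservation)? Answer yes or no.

No

Capacity violated on src->d: flow 14 > capacity 11.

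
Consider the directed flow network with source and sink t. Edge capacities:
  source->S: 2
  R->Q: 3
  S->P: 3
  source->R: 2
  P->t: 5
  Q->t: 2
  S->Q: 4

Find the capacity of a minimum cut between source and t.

Max flow = 4 (via 2 augmenting paths).
In the residual at optimum, the set reachable from source is {source}.
Cut edges: source->S (cap 2), source->R (cap 2). Sum = 4.

4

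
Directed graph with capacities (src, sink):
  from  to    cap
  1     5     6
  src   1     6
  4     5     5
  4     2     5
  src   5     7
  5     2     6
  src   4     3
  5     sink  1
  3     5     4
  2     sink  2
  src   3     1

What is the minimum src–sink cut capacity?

Max flow = 3 (via 2 augmenting paths).
In the residual at optimum, the set reachable from src is {1, 2, 3, 4, 5, src}.
Cut edges: 5->sink (cap 1), 2->sink (cap 2). Sum = 3.

3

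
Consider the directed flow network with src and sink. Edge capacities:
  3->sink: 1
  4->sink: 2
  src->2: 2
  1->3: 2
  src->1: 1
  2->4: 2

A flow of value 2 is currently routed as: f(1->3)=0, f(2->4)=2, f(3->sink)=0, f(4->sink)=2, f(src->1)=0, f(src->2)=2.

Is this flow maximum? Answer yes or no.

No

Residual path src->1->3->sink has bottleneck 1 > 0.
Pushing 1 along it raises the flow to 3, so the given flow is not maximum.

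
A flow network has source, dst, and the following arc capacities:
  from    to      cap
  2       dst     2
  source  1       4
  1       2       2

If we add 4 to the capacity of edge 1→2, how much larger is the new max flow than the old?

0

Original max flow = 2.
Even with extra capacity on 1→2, another cut of capacity 2 remains binding.
New max flow = 2. Increase = 0.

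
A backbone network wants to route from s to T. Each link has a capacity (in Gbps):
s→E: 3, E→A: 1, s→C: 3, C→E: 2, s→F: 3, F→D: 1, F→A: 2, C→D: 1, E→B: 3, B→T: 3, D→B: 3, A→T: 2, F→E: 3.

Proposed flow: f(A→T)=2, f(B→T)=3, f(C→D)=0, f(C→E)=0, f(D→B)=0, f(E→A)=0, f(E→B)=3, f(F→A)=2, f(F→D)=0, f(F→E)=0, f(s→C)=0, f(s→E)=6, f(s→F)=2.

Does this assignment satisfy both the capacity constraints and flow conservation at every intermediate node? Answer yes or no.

Capacity violated on s→E: flow 6 > capacity 3.

No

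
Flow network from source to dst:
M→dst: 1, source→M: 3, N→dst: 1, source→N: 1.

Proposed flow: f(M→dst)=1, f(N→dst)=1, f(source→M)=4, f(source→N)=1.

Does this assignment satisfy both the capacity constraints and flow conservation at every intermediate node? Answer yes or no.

No

Capacity violated on source→M: flow 4 > capacity 3.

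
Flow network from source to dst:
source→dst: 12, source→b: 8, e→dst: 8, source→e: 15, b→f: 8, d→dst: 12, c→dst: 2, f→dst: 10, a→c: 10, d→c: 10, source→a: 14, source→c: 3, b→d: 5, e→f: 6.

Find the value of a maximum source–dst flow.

Augment source→dst: bottleneck 12. Total 12.
Augment source→e→dst: bottleneck 8. Total 20.
Augment source→c→dst: bottleneck 2. Total 22.
Augment source→b→d→dst: bottleneck 5. Total 27.
Augment source→b→f→dst: bottleneck 3. Total 30.
Augment source→e→f→dst: bottleneck 6. Total 36.
No augmenting path remains in the residual graph.

36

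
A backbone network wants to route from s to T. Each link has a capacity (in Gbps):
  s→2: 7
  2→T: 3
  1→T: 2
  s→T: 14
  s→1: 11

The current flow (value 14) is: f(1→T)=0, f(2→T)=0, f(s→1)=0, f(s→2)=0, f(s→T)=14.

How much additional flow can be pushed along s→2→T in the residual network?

3

Residual capacities along the path: s→2: 7, 2→T: 3.
Minimum is 3.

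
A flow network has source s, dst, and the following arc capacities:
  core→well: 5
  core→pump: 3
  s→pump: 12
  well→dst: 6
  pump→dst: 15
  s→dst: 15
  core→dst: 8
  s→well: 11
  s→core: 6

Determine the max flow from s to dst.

Augment s→dst: bottleneck 15. Total 15.
Augment s→core→dst: bottleneck 6. Total 21.
Augment s→pump→dst: bottleneck 12. Total 33.
Augment s→well→dst: bottleneck 6. Total 39.
No augmenting path remains in the residual graph.

39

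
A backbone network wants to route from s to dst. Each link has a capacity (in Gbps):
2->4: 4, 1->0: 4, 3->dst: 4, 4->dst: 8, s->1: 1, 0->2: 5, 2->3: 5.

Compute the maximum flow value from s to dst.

1

Augment s->1->0->2->4->dst: bottleneck 1. Total 1.
No augmenting path remains in the residual graph.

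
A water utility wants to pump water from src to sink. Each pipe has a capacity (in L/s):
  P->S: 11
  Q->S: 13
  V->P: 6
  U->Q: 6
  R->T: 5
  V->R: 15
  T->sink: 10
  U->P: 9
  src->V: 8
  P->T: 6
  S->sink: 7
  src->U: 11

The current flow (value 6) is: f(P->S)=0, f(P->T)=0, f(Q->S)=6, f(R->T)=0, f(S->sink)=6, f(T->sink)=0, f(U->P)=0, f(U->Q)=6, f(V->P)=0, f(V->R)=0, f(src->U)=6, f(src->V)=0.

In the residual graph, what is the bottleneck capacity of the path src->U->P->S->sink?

1

Residual capacities along the path: src->U: 5, U->P: 9, P->S: 11, S->sink: 1.
Minimum is 1.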